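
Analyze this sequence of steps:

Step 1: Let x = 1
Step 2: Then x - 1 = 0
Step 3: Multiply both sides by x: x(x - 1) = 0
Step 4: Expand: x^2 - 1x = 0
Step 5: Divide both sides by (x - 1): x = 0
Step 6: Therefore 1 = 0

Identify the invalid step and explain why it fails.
Step 5: Divide both sides by (x - 1): x = 0

Step 5 divides both sides by (x - 1). However, since x = 1, we have (x - 1) = 0. Division by zero is undefined, making this step invalid.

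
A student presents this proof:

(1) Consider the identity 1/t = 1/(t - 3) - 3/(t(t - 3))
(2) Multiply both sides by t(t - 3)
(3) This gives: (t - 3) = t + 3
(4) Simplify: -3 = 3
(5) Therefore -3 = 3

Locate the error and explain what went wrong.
Step 3: This gives: (t - 3) = t + 3

Step 3 makes a sign error when clearing denominators. Multiplying -3/(t(t - 3)) by t(t - 3) gives -3, not +3. The correct result is (t - 3) = t - 3, which is trivially true, not (t - 3) = t + 3. (Step 1 is a valid identity: 1/(t - 3) - 3/(t(t - 3)) = (t - 3)/(t(t - 3)) = 1/t.)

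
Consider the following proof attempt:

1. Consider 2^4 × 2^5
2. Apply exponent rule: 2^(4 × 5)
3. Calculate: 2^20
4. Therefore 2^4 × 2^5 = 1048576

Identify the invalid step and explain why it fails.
Step 2: Apply exponent rule: 2^(4 × 5)

Step 2 incorrectly states that a^b × a^c = a^(b×c). The correct rule is a^b × a^c = a^(b+c). The actual value is 2^4 × 2^5 = 2^9 = 512, not 2^20 = 1048576.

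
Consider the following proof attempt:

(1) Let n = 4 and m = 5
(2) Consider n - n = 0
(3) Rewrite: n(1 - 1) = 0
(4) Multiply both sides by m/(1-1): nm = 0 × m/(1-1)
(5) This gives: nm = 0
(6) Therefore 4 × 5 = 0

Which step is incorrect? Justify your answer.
Step 4: Multiply both sides by m/(1-1): nm = 0 × m/(1-1)

Step 4 multiplies both sides by m/(1-1). However, 1-1 = 0, so this is multiplication by m/0, which is undefined. We cannot multiply by an undefined expression.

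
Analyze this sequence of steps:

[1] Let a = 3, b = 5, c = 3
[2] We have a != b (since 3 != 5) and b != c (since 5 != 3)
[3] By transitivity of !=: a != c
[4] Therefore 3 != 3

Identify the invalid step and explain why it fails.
Step 3: By transitivity of !=: a != c

Step 3 incorrectly applies transitivity to the '!=' relation. Transitivity states: if a R b and b R c, then a R c. However, '!=' is not transitive. Counterexample: 3 != 5 and 5 != 3, but 3 = 3 (both equal 3). Transitivity holds for relations like <, <=, =, but not for !=.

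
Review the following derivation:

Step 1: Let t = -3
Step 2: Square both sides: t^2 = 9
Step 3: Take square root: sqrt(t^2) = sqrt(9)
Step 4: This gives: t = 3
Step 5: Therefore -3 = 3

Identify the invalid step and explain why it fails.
Step 4: This gives: t = 3

Step 4 incorrectly states that sqrt(t^2) = t. The correct identity is sqrt(t^2) = |t|. Since t = -3 < 0, we have sqrt(t^2) = |-3| = 3, not t = -3.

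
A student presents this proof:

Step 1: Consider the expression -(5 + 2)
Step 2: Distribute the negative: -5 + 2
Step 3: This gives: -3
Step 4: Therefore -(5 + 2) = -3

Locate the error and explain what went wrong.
Step 2: Distribute the negative: -5 + 2

Step 2 incorrectly distributes the negative sign. The correct distribution is -(5 + 2) = -5 - 2 = -7. The negative must be applied to both terms, not just the first. The error treats -(5 + 2) as -5 + 2, which equals -3 instead of -7.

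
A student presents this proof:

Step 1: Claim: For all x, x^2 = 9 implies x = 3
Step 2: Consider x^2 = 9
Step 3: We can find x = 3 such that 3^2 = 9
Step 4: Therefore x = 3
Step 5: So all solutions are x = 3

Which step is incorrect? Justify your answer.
Step 4: Therefore x = 3

Step 4 incorrectly concludes that x = 3 is the only solution. The proof shows that x = 3 is A solution (existence), but does not show it is the ONLY solution (uniqueness). In fact, x = -3 is also a solution since (-3)^2 = 9. Finding one solution doesn't prove there are no others.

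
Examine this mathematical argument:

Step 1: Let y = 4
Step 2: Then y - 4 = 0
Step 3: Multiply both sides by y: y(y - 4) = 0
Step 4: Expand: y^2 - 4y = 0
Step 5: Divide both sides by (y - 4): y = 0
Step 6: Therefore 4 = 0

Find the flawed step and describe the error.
Step 5: Divide both sides by (y - 4): y = 0

Step 5 divides both sides by (y - 4). However, since y = 4, we have (y - 4) = 0. Division by zero is undefined, making this step invalid.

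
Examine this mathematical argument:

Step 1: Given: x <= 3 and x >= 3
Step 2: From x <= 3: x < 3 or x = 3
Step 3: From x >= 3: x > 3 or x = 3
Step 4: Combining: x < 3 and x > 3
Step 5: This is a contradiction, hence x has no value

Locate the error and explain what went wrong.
Step 4: Combining: x < 3 and x > 3

Step 4 incorrectly combines the conditions. From x <= 3 and x >= 3, the intersection is x = 3. The error treats the 'or' cases as 'and' requirements. The correct conclusion is that x = 3 is the unique solution, not that no solution exists.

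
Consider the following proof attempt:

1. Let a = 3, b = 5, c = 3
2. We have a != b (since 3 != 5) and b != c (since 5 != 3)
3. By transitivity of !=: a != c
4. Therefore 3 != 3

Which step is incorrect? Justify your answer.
Step 3: By transitivity of !=: a != c

Step 3 incorrectly applies transitivity to the '!=' relation. Transitivity states: if a R b and b R c, then a R c. However, '!=' is not transitive. Counterexample: 3 != 5 and 5 != 3, but 3 = 3 (both equal 3). Transitivity holds for relations like <, <=, =, but not for !=.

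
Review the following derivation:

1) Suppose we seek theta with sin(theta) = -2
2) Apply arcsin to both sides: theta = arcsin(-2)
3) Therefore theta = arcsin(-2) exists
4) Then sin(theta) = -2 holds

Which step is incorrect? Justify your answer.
Step 2: Apply arcsin to both sides: theta = arcsin(-2)

Step 2 applies arcsin to -2. However, arcsin(x) is only defined for x in [-1, 1] because sin(theta) can only produce values in that range. Since |-2| > 1, arcsin(-2) is undefined. There is no angle whose sine equals -2.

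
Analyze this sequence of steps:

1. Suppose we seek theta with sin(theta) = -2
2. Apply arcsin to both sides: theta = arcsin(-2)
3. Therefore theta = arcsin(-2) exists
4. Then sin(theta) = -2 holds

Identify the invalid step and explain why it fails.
Step 2: Apply arcsin to both sides: theta = arcsin(-2)

Step 2 applies arcsin to -2. However, arcsin(x) is only defined for x in [-1, 1] because sin(theta) can only produce values in that range. Since |-2| > 1, arcsin(-2) is undefined. There is no angle whose sine equals -2.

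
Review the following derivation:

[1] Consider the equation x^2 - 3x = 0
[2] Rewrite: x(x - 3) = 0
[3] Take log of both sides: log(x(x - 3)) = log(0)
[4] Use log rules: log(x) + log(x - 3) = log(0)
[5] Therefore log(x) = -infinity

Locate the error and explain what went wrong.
Step 3: Take log of both sides: log(x(x - 3)) = log(0)

Step 3 takes the logarithm of both sides, resulting in log(0) on the right side. The logarithm is only defined for positive numbers; log(0) is undefined (approaches negative infinity). This operation is invalid.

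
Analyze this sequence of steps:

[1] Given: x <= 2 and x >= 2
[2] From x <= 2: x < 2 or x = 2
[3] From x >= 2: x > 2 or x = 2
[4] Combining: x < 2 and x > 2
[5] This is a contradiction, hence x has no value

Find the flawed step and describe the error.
Step 4: Combining: x < 2 and x > 2

Step 4 incorrectly combines the conditions. From x <= 2 and x >= 2, the intersection is x = 2. The error treats the 'or' cases as 'and' requirements. The correct conclusion is that x = 2 is the unique solution, not that no solution exists.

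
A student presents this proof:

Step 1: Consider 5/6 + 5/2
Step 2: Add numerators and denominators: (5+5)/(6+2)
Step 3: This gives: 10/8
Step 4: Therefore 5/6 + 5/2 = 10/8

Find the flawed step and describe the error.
Step 2: Add numerators and denominators: (5+5)/(6+2)

Step 2 incorrectly adds fractions by separately adding numerators and denominators. This is wrong. The correct method requires a common denominator: 5/6 + 5/2 = (5×2 + 5×6)/(6×2) = 40/12 = 10/3. The method used gives 10/8, which is different.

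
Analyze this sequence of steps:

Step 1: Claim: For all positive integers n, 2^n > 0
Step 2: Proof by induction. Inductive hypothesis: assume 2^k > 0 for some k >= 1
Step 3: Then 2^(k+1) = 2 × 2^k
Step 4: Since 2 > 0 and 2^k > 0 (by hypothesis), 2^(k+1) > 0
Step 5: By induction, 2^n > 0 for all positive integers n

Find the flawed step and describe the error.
Step 5: By induction, 2^n > 0 for all positive integers n

Step 5 concludes the proof by induction, but no base case was ever established. A valid induction proof requires: (1) a base case proving 2^1 > 0, and (2) an inductive step showing IF 2^k > 0 THEN 2^(k+1) > 0. Steps 2-4 correctly establish the inductive step, but without the base case the conclusion in step 5 does not follow.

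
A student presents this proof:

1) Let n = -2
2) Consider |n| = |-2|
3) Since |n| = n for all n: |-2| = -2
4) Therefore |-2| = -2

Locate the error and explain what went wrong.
Step 3: Since |n| = n for all n: |-2| = -2

Step 3 incorrectly states that |n| = n for all n. The correct definition is |n| = n when n >= 0, and |n| = -n when n < 0. Since -2 < 0, we have |-2| = -(-2) = 2, not -2.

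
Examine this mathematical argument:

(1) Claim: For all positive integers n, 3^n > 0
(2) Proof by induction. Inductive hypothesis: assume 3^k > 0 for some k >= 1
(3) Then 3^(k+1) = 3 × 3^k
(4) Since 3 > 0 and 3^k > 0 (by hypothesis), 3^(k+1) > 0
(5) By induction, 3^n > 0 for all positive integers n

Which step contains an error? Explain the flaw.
Step 5: By induction, 3^n > 0 for all positive integers n

Step 5 concludes the proof by induction, but no base case was ever established. A valid induction proof requires: (1) a base case proving 3^1 > 0, and (2) an inductive step showing IF 3^k > 0 THEN 3^(k+1) > 0. Steps 2-4 correctly establish the inductive step, but without the base case the conclusion in step 5 does not follow.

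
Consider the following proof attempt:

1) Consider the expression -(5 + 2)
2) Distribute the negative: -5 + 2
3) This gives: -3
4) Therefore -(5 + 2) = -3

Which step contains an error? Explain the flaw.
Step 2: Distribute the negative: -5 + 2

Step 2 incorrectly distributes the negative sign. The correct distribution is -(5 + 2) = -5 - 2 = -7. The negative must be applied to both terms, not just the first. The error treats -(5 + 2) as -5 + 2, which equals -3 instead of -7.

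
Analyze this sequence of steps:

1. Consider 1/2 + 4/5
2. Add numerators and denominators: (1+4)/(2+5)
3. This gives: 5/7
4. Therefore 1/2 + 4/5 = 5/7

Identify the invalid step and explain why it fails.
Step 2: Add numerators and denominators: (1+4)/(2+5)

Step 2 incorrectly adds fractions by separately adding numerators and denominators. This is wrong. The correct method requires a common denominator: 1/2 + 4/5 = (1×5 + 4×2)/(2×5) = 13/10 = 13/10. The method used gives 5/7, which is different.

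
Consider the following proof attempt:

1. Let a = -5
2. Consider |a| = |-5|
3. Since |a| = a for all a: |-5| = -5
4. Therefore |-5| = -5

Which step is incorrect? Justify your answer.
Step 3: Since |a| = a for all a: |-5| = -5

Step 3 incorrectly states that |a| = a for all a. The correct definition is |a| = a when a >= 0, and |a| = -a when a < 0. Since -5 < 0, we have |-5| = -(-5) = 5, not -5.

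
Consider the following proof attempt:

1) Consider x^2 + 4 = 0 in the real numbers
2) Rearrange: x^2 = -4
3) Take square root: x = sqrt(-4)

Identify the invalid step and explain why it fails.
Step 3: Take square root: x = sqrt(-4)

Step 3 takes the square root of -4, which is negative. In the real number system, the square root of a negative number is undefined. The equation x^2 + 4 = 0 has no real solutions. Square roots of negative numbers only exist in the complex numbers.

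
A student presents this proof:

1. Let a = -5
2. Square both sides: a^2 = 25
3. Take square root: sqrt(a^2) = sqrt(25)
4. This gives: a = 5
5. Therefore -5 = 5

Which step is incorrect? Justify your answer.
Step 4: This gives: a = 5

Step 4 incorrectly states that sqrt(a^2) = a. The correct identity is sqrt(a^2) = |a|. Since a = -5 < 0, we have sqrt(a^2) = |-5| = 5, not a = -5.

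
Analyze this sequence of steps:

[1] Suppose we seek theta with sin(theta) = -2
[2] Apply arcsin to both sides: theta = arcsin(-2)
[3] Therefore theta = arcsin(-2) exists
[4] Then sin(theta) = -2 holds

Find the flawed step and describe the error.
Step 2: Apply arcsin to both sides: theta = arcsin(-2)

Step 2 applies arcsin to -2. However, arcsin(x) is only defined for x in [-1, 1] because sin(theta) can only produce values in that range. Since |-2| > 1, arcsin(-2) is undefined. There is no angle whose sine equals -2.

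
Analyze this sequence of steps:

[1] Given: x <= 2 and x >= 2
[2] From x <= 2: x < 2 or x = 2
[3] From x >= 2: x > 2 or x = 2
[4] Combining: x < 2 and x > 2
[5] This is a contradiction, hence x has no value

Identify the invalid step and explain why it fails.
Step 4: Combining: x < 2 and x > 2

Step 4 incorrectly combines the conditions. From x <= 2 and x >= 2, the intersection is x = 2. The error treats the 'or' cases as 'and' requirements. The correct conclusion is that x = 2 is the unique solution, not that no solution exists.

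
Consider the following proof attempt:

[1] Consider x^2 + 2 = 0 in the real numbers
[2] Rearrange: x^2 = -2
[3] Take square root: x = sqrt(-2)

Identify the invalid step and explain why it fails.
Step 3: Take square root: x = sqrt(-2)

Step 3 takes the square root of -2, which is negative. In the real number system, the square root of a negative number is undefined. The equation x^2 + 2 = 0 has no real solutions. Square roots of negative numbers only exist in the complex numbers.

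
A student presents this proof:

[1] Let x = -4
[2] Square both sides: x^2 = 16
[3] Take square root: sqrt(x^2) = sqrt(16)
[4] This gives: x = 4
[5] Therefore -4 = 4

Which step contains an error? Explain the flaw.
Step 4: This gives: x = 4

Step 4 incorrectly states that sqrt(x^2) = x. The correct identity is sqrt(x^2) = |x|. Since x = -4 < 0, we have sqrt(x^2) = |-4| = 4, not x = -4.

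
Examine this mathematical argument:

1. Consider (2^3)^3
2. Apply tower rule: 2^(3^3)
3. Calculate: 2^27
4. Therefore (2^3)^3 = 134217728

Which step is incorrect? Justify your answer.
Step 2: Apply tower rule: 2^(3^3)

Step 2 incorrectly states that (a^b)^c = a^(b^c). The correct rule is (a^b)^c = a^(b×c). The actual value is (2^3)^3 = 2^9 = 512, not 2^27 = 134217728.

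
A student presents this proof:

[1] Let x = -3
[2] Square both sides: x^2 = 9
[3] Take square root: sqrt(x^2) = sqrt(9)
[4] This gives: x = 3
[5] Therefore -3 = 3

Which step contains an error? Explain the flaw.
Step 4: This gives: x = 3

Step 4 incorrectly states that sqrt(x^2) = x. The correct identity is sqrt(x^2) = |x|. Since x = -3 < 0, we have sqrt(x^2) = |-3| = 3, not x = -3.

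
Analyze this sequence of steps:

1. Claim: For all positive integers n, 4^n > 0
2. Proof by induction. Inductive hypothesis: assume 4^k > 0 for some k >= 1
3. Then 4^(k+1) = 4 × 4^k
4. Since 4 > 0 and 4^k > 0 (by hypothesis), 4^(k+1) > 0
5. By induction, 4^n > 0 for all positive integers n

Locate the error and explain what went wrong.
Step 5: By induction, 4^n > 0 for all positive integers n

Step 5 concludes the proof by induction, but no base case was ever established. A valid induction proof requires: (1) a base case proving 4^1 > 0, and (2) an inductive step showing IF 4^k > 0 THEN 4^(k+1) > 0. Steps 2-4 correctly establish the inductive step, but without the base case the conclusion in step 5 does not follow.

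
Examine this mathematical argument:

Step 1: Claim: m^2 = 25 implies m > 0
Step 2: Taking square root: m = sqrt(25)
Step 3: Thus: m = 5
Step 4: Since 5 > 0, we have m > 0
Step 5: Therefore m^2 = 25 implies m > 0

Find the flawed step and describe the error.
Step 2: Taking square root: m = sqrt(25)

Step 2 takes the square root and assumes the positive root only. The equation m^2 = 25 actually has two solutions: m = 5 and m = -5. The proof silently assumes m > 0 without justification, then uses this assumption to conclude m > 0, which is circular. The counterexample m = -5 shows the claim is false.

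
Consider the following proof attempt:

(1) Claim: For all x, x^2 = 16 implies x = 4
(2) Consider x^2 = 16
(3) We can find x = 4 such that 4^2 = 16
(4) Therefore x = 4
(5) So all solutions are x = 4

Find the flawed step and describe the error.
Step 4: Therefore x = 4

Step 4 incorrectly concludes that x = 4 is the only solution. The proof shows that x = 4 is A solution (existence), but does not show it is the ONLY solution (uniqueness). In fact, x = -4 is also a solution since (-4)^2 = 16. Finding one solution doesn't prove there are no others.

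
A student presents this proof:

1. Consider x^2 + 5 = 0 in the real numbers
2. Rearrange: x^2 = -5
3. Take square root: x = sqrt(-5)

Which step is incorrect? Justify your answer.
Step 3: Take square root: x = sqrt(-5)

Step 3 takes the square root of -5, which is negative. In the real number system, the square root of a negative number is undefined. The equation x^2 + 5 = 0 has no real solutions. Square roots of negative numbers only exist in the complex numbers.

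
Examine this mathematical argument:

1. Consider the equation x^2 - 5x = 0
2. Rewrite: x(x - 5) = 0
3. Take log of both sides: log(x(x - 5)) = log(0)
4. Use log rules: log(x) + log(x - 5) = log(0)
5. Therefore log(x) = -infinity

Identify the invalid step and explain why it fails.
Step 3: Take log of both sides: log(x(x - 5)) = log(0)

Step 3 takes the logarithm of both sides, resulting in log(0) on the right side. The logarithm is only defined for positive numbers; log(0) is undefined (approaches negative infinity). This operation is invalid.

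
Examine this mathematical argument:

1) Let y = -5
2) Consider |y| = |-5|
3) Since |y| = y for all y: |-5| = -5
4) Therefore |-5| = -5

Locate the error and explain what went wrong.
Step 3: Since |y| = y for all y: |-5| = -5

Step 3 incorrectly states that |y| = y for all y. The correct definition is |y| = y when y >= 0, and |y| = -y when y < 0. Since -5 < 0, we have |-5| = -(-5) = 5, not -5.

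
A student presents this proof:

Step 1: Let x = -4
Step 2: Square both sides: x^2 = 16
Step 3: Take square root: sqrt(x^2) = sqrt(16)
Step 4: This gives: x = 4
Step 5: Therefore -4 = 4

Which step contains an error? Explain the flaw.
Step 4: This gives: x = 4

Step 4 incorrectly states that sqrt(x^2) = x. The correct identity is sqrt(x^2) = |x|. Since x = -4 < 0, we have sqrt(x^2) = |-4| = 4, not x = -4.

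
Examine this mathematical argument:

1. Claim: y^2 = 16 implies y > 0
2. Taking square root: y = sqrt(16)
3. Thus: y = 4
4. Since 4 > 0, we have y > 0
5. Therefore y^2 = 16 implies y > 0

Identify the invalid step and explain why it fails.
Step 2: Taking square root: y = sqrt(16)

Step 2 takes the square root and assumes the positive root only. The equation y^2 = 16 actually has two solutions: y = 4 and y = -4. The proof silently assumes y > 0 without justification, then uses this assumption to conclude y > 0, which is circular. The counterexample y = -4 shows the claim is false.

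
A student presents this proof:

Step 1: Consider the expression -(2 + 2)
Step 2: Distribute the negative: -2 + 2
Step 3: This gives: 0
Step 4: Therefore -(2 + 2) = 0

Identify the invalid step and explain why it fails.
Step 2: Distribute the negative: -2 + 2

Step 2 incorrectly distributes the negative sign. The correct distribution is -(2 + 2) = -2 - 2 = -4. The negative must be applied to both terms, not just the first. The error treats -(2 + 2) as -2 + 2, which equals 0 instead of -4.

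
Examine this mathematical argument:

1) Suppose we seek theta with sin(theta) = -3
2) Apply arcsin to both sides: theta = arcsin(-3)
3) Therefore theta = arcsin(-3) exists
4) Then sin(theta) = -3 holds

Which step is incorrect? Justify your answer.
Step 2: Apply arcsin to both sides: theta = arcsin(-3)

Step 2 applies arcsin to -3. However, arcsin(x) is only defined for x in [-1, 1] because sin(theta) can only produce values in that range. Since |-3| > 1, arcsin(-3) is undefined. There is no angle whose sine equals -3.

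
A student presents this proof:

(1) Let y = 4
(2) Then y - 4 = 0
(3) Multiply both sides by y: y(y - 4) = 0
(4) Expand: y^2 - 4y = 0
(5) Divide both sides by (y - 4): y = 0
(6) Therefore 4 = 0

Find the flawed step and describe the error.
Step 5: Divide both sides by (y - 4): y = 0

Step 5 divides both sides by (y - 4). However, since y = 4, we have (y - 4) = 0. Division by zero is undefined, making this step invalid.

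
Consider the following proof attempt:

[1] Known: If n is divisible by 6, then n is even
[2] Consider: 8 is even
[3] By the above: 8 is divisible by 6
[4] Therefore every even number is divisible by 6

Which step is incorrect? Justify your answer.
Step 3: By the above: 8 is divisible by 6

Step 3 commits the fallacy of affirming the consequent. The known fact 'divisible by 6 → even' does NOT imply 'even → divisible by 6'. That would be the converse, which is false. For example, 8 is even but 8 ÷ 6 = 1.33, which is not an integer.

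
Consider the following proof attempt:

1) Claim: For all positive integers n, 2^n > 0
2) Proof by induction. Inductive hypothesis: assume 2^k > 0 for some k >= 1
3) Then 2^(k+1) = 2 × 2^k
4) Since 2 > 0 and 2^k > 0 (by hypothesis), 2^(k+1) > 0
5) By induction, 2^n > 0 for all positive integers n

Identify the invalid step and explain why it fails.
Step 5: By induction, 2^n > 0 for all positive integers n

Step 5 concludes the proof by induction, but no base case was ever established. A valid induction proof requires: (1) a base case proving 2^1 > 0, and (2) an inductive step showing IF 2^k > 0 THEN 2^(k+1) > 0. Steps 2-4 correctly establish the inductive step, but without the base case the conclusion in step 5 does not follow.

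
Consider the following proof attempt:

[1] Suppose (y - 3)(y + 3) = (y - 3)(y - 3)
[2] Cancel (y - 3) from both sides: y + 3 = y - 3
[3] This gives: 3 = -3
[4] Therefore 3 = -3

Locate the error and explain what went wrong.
Step 2: Cancel (y - 3) from both sides: y + 3 = y - 3

Step 2 cancels (y - 3) from both sides. This is only valid if (y - 3) ≠ 0, i.e., y ≠ 3. When y = 3, both sides equal zero regardless of the other factors. The correct approach requires considering y = 3 as a separate case.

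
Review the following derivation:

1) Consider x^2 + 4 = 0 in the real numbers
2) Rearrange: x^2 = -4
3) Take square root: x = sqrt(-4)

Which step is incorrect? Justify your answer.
Step 3: Take square root: x = sqrt(-4)

Step 3 takes the square root of -4, which is negative. In the real number system, the square root of a negative number is undefined. The equation x^2 + 4 = 0 has no real solutions. Square roots of negative numbers only exist in the complex numbers.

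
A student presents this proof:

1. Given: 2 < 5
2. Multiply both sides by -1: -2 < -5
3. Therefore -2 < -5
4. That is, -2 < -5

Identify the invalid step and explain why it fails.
Step 2: Multiply both sides by -1: -2 < -5

Step 2 multiplies both sides by -1 but fails to reverse the inequality sign. When multiplying (or dividing) an inequality by a negative number, the direction must be reversed. Since 2 < 5, we should get -2 > -5, i.e., -2 > -5.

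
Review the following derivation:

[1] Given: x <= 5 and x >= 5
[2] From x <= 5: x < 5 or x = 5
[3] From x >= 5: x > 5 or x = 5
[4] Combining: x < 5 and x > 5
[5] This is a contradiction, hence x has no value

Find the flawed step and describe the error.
Step 4: Combining: x < 5 and x > 5

Step 4 incorrectly combines the conditions. From x <= 5 and x >= 5, the intersection is x = 5. The error treats the 'or' cases as 'and' requirements. The correct conclusion is that x = 5 is the unique solution, not that no solution exists.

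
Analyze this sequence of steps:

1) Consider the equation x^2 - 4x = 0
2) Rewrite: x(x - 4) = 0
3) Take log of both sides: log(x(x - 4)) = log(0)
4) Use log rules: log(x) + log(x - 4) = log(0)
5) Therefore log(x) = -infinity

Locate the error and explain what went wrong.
Step 3: Take log of both sides: log(x(x - 4)) = log(0)

Step 3 takes the logarithm of both sides, resulting in log(0) on the right side. The logarithm is only defined for positive numbers; log(0) is undefined (approaches negative infinity). This operation is invalid.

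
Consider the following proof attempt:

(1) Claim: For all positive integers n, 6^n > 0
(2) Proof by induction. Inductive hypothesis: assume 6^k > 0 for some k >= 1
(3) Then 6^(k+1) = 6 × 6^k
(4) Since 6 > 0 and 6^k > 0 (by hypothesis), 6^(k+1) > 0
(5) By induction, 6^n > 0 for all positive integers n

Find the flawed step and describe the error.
Step 5: By induction, 6^n > 0 for all positive integers n

Step 5 concludes the proof by induction, but no base case was ever established. A valid induction proof requires: (1) a base case proving 6^1 > 0, and (2) an inductive step showing IF 6^k > 0 THEN 6^(k+1) > 0. Steps 2-4 correctly establish the inductive step, but without the base case the conclusion in step 5 does not follow.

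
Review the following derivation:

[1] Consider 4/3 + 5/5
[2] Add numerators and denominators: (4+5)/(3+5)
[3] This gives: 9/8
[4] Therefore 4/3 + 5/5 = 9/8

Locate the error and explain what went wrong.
Step 2: Add numerators and denominators: (4+5)/(3+5)

Step 2 incorrectly adds fractions by separately adding numerators and denominators. This is wrong. The correct method requires a common denominator: 4/3 + 5/5 = (4×5 + 5×3)/(3×5) = 35/15 = 7/3. The method used gives 9/8, which is different.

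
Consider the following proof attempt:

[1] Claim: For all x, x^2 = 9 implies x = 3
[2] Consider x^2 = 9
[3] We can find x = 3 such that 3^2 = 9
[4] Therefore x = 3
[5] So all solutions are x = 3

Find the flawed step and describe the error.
Step 4: Therefore x = 3

Step 4 incorrectly concludes that x = 3 is the only solution. The proof shows that x = 3 is A solution (existence), but does not show it is the ONLY solution (uniqueness). In fact, x = -3 is also a solution since (-3)^2 = 9. Finding one solution doesn't prove there are no others.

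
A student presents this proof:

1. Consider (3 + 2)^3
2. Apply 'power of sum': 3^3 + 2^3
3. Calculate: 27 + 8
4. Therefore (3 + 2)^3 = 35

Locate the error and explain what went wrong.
Step 2: Apply 'power of sum': 3^3 + 2^3

Step 2 incorrectly applies a non-existent rule '(a+b)^n = a^n + b^n'. This is false in general. The correct expansion uses the binomial theorem. The actual value is (3 + 2)^3 = 5^3 = 125, not 35.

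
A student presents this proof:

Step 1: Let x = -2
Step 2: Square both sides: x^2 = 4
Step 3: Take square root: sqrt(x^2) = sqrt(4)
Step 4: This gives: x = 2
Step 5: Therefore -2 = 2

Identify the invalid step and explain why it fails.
Step 4: This gives: x = 2

Step 4 incorrectly states that sqrt(x^2) = x. The correct identity is sqrt(x^2) = |x|. Since x = -2 < 0, we have sqrt(x^2) = |-2| = 2, not x = -2.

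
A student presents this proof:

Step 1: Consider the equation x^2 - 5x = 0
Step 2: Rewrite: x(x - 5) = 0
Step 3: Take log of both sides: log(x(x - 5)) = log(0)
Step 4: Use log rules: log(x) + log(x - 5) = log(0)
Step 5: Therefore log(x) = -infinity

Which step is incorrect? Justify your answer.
Step 3: Take log of both sides: log(x(x - 5)) = log(0)

Step 3 takes the logarithm of both sides, resulting in log(0) on the right side. The logarithm is only defined for positive numbers; log(0) is undefined (approaches negative infinity). This operation is invalid.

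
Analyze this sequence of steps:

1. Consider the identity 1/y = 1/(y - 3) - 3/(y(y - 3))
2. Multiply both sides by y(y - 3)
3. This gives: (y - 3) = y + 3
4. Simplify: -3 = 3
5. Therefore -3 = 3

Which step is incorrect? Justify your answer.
Step 3: This gives: (y - 3) = y + 3

Step 3 makes a sign error when clearing denominators. Multiplying -3/(y(y - 3)) by y(y - 3) gives -3, not +3. The correct result is (y - 3) = y - 3, which is trivially true, not (y - 3) = y + 3. (Step 1 is a valid identity: 1/(y - 3) - 3/(y(y - 3)) = (y - 3)/(y(y - 3)) = 1/y.)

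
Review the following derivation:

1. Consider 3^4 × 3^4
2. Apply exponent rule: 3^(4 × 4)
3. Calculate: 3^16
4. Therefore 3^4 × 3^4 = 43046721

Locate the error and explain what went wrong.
Step 2: Apply exponent rule: 3^(4 × 4)

Step 2 incorrectly states that a^b × a^c = a^(b×c). The correct rule is a^b × a^c = a^(b+c). The actual value is 3^4 × 3^4 = 3^8 = 6561, not 3^16 = 43046721.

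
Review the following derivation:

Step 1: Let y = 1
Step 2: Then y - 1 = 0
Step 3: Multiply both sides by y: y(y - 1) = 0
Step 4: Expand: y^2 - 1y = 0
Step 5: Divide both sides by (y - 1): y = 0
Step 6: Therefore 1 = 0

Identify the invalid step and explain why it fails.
Step 5: Divide both sides by (y - 1): y = 0

Step 5 divides both sides by (y - 1). However, since y = 1, we have (y - 1) = 0. Division by zero is undefined, making this step invalid.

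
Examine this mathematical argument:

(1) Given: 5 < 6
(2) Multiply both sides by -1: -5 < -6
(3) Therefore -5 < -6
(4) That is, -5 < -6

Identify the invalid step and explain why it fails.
Step 2: Multiply both sides by -1: -5 < -6

Step 2 multiplies both sides by -1 but fails to reverse the inequality sign. When multiplying (or dividing) an inequality by a negative number, the direction must be reversed. Since 5 < 6, we should get -5 > -6, i.e., -5 > -6.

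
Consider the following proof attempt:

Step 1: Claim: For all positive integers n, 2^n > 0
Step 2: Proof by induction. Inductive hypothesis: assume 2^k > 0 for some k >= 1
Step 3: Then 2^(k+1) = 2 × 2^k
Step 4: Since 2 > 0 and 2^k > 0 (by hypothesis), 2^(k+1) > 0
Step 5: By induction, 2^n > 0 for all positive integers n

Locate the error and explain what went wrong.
Step 5: By induction, 2^n > 0 for all positive integers n

Step 5 concludes the proof by induction, but no base case was ever established. A valid induction proof requires: (1) a base case proving 2^1 > 0, and (2) an inductive step showing IF 2^k > 0 THEN 2^(k+1) > 0. Steps 2-4 correctly establish the inductive step, but without the base case the conclusion in step 5 does not follow.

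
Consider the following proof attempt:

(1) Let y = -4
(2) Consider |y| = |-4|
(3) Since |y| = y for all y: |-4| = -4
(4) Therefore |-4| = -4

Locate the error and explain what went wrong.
Step 3: Since |y| = y for all y: |-4| = -4

Step 3 incorrectly states that |y| = y for all y. The correct definition is |y| = y when y >= 0, and |y| = -y when y < 0. Since -4 < 0, we have |-4| = -(-4) = 4, not -4.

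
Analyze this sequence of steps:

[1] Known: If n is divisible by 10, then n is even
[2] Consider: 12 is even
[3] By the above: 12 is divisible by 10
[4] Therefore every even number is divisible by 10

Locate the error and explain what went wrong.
Step 3: By the above: 12 is divisible by 10

Step 3 commits the fallacy of affirming the consequent. The known fact 'divisible by 10 → even' does NOT imply 'even → divisible by 10'. That would be the converse, which is false. For example, 12 is even but 12 ÷ 10 = 1.20, which is not an integer.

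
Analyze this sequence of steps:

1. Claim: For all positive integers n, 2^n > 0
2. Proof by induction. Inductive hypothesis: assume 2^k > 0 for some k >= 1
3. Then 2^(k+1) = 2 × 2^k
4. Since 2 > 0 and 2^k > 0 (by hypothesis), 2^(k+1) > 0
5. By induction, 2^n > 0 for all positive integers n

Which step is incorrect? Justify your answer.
Step 5: By induction, 2^n > 0 for all positive integers n

Step 5 concludes the proof by induction, but no base case was ever established. A valid induction proof requires: (1) a base case proving 2^1 > 0, and (2) an inductive step showing IF 2^k > 0 THEN 2^(k+1) > 0. Steps 2-4 correctly establish the inductive step, but without the base case the conclusion in step 5 does not follow.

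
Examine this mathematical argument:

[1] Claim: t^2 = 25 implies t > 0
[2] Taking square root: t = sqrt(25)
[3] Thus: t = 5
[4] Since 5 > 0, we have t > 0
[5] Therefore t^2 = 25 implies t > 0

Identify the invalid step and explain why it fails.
Step 2: Taking square root: t = sqrt(25)

Step 2 takes the square root and assumes the positive root only. The equation t^2 = 25 actually has two solutions: t = 5 and t = -5. The proof silently assumes t > 0 without justification, then uses this assumption to conclude t > 0, which is circular. The counterexample t = -5 shows the claim is false.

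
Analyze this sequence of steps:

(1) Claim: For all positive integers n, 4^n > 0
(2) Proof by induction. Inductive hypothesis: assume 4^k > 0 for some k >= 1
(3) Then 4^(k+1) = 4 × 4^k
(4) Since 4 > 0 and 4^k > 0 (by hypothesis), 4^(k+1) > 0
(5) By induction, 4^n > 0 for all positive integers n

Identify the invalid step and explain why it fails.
Step 5: By induction, 4^n > 0 for all positive integers n

Step 5 concludes the proof by induction, but no base case was ever established. A valid induction proof requires: (1) a base case proving 4^1 > 0, and (2) an inductive step showing IF 4^k > 0 THEN 4^(k+1) > 0. Steps 2-4 correctly establish the inductive step, but without the base case the conclusion in step 5 does not follow.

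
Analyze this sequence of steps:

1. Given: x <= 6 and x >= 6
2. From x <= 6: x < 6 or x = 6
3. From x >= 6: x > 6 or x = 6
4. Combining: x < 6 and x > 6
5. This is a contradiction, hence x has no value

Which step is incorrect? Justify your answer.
Step 4: Combining: x < 6 and x > 6

Step 4 incorrectly combines the conditions. From x <= 6 and x >= 6, the intersection is x = 6. The error treats the 'or' cases as 'and' requirements. The correct conclusion is that x = 6 is the unique solution, not that no solution exists.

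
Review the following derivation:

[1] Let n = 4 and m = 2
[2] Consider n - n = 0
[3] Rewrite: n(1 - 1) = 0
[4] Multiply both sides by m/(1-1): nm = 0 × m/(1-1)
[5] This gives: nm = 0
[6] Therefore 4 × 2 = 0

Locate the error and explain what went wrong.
Step 4: Multiply both sides by m/(1-1): nm = 0 × m/(1-1)

Step 4 multiplies both sides by m/(1-1). However, 1-1 = 0, so this is multiplication by m/0, which is undefined. We cannot multiply by an undefined expression.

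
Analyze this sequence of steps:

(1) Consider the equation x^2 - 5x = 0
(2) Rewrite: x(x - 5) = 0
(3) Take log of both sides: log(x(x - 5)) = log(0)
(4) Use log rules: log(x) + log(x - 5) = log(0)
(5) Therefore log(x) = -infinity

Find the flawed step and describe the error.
Step 3: Take log of both sides: log(x(x - 5)) = log(0)

Step 3 takes the logarithm of both sides, resulting in log(0) on the right side. The logarithm is only defined for positive numbers; log(0) is undefined (approaches negative infinity). This operation is invalid.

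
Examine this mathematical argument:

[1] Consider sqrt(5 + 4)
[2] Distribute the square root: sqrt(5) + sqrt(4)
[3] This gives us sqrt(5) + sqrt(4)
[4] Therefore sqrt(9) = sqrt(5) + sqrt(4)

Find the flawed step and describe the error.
Step 2: Distribute the square root: sqrt(5) + sqrt(4)

Step 2 incorrectly 'distributes' the square root over addition. The square root function does not distribute: sqrt(a + b) ≠ sqrt(a) + sqrt(b). In fact, sqrt(5 + 4) = sqrt(9) ≈ 3.0000, while sqrt(5) + sqrt(4) ≈ 4.2361.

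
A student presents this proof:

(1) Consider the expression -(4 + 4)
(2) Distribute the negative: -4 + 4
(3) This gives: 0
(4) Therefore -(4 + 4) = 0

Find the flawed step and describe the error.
Step 2: Distribute the negative: -4 + 4

Step 2 incorrectly distributes the negative sign. The correct distribution is -(4 + 4) = -4 - 4 = -8. The negative must be applied to both terms, not just the first. The error treats -(4 + 4) as -4 + 4, which equals 0 instead of -8.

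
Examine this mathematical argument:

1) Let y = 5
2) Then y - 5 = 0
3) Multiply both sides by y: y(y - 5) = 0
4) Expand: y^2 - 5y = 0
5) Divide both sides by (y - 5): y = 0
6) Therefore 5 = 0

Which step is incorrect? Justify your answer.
Step 5: Divide both sides by (y - 5): y = 0

Step 5 divides both sides by (y - 5). However, since y = 5, we have (y - 5) = 0. Division by zero is undefined, making this step invalid.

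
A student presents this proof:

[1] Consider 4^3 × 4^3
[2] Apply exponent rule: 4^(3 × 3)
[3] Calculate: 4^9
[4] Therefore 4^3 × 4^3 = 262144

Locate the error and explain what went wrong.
Step 2: Apply exponent rule: 4^(3 × 3)

Step 2 incorrectly states that a^b × a^c = a^(b×c). The correct rule is a^b × a^c = a^(b+c). The actual value is 4^3 × 4^3 = 4^6 = 4096, not 4^9 = 262144.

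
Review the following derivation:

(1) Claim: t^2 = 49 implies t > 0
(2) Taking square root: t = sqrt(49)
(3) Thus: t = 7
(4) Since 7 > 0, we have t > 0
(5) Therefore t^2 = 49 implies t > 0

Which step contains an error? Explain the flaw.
Step 2: Taking square root: t = sqrt(49)

Step 2 takes the square root and assumes the positive root only. The equation t^2 = 49 actually has two solutions: t = 7 and t = -7. The proof silently assumes t > 0 without justification, then uses this assumption to conclude t > 0, which is circular. The counterexample t = -7 shows the claim is false.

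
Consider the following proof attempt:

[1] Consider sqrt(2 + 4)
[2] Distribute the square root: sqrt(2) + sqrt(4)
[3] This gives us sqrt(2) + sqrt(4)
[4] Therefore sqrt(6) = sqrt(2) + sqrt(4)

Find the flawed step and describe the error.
Step 2: Distribute the square root: sqrt(2) + sqrt(4)

Step 2 incorrectly 'distributes' the square root over addition. The square root function does not distribute: sqrt(a + b) ≠ sqrt(a) + sqrt(b). In fact, sqrt(2 + 4) = sqrt(6) ≈ 2.4495, while sqrt(2) + sqrt(4) ≈ 3.4142.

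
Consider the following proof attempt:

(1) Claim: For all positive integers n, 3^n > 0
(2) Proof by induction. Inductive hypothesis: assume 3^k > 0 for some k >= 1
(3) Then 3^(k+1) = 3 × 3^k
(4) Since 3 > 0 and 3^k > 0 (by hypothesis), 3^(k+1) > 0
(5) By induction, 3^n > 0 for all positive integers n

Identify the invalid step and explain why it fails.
Step 5: By induction, 3^n > 0 for all positive integers n

Step 5 concludes the proof by induction, but no base case was ever established. A valid induction proof requires: (1) a base case proving 3^1 > 0, and (2) an inductive step showing IF 3^k > 0 THEN 3^(k+1) > 0. Steps 2-4 correctly establish the inductive step, but without the base case the conclusion in step 5 does not follow.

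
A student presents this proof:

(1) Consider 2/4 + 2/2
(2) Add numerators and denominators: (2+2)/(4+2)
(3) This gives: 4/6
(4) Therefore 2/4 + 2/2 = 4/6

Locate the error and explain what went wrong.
Step 2: Add numerators and denominators: (2+2)/(4+2)

Step 2 incorrectly adds fractions by separately adding numerators and denominators. This is wrong. The correct method requires a common denominator: 2/4 + 2/2 = (2×2 + 2×4)/(4×2) = 12/8 = 3/2. The method used gives 4/6, which is different.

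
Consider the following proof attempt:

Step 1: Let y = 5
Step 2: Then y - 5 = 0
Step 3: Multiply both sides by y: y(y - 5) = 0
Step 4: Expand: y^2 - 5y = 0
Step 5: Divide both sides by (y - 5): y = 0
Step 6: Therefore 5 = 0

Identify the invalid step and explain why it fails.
Step 5: Divide both sides by (y - 5): y = 0

Step 5 divides both sides by (y - 5). However, since y = 5, we have (y - 5) = 0. Division by zero is undefined, making this step invalid.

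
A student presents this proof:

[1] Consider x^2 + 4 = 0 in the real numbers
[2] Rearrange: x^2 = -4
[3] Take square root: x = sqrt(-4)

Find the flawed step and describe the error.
Step 3: Take square root: x = sqrt(-4)

Step 3 takes the square root of -4, which is negative. In the real number system, the square root of a negative number is undefined. The equation x^2 + 4 = 0 has no real solutions. Square roots of negative numbers only exist in the complex numbers.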